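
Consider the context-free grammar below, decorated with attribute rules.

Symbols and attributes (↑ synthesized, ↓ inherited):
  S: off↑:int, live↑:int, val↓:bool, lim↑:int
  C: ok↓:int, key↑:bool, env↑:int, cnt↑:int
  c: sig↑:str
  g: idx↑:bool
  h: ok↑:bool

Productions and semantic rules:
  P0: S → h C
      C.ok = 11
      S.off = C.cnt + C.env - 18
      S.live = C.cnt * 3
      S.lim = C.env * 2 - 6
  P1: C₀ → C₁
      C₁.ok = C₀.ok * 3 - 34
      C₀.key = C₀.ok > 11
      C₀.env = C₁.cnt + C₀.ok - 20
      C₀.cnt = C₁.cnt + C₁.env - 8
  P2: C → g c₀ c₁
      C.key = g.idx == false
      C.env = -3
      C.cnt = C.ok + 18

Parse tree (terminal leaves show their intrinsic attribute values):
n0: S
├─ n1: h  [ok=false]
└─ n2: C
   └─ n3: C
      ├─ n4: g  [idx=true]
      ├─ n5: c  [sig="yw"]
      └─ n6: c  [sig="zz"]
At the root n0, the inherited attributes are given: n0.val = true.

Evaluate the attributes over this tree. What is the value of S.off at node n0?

-4

1. n0.val = true  [given at root]
2. n1.ok = false  [terminal]
3. n2.ok = 11  [11]
4. n3.ok = -1  [C₀.ok * 3 - 34]
5. n4.idx = true  [terminal]
6. n5.sig = "yw"  [terminal]
7. n6.sig = "zz"  [terminal]
8. n3.key = false  [g.idx == false]
9. n3.env = -3  [-3]
10. n3.cnt = 17  [C.ok + 18]
11. n2.key = false  [C₀.ok > 11]
12. n2.env = 8  [C₁.cnt + C₀.ok - 20]
13. n2.cnt = 6  [C₁.cnt + C₁.env - 8]
14. n0.off = -4  [C.cnt + C.env - 18]
15. n0.live = 18  [C.cnt * 3]
16. n0.lim = 10  [C.env * 2 - 6]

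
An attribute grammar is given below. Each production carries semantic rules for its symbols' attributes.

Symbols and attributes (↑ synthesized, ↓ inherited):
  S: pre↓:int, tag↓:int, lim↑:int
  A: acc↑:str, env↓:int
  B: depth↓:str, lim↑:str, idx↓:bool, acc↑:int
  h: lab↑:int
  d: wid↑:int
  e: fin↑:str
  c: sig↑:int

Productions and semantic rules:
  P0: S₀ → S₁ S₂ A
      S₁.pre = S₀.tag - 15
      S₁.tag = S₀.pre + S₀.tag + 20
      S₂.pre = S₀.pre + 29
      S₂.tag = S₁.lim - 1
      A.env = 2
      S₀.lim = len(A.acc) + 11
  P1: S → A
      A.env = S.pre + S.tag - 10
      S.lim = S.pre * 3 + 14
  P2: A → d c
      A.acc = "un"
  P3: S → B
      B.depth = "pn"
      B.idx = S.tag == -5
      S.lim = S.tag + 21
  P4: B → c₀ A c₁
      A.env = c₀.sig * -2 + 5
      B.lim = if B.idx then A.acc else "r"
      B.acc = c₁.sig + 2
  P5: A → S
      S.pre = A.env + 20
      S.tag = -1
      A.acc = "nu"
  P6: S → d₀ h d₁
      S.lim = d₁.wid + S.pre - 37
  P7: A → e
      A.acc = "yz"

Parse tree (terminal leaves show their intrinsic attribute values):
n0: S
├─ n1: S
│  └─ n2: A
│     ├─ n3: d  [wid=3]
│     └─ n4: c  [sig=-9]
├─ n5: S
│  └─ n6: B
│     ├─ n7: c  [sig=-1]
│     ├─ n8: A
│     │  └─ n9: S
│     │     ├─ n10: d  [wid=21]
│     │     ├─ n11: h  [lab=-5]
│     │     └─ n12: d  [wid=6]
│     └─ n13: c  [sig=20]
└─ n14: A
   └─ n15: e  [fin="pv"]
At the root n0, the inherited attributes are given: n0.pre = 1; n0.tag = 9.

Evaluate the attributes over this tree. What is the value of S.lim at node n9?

1. n0.pre = 1  [given at root]
2. n0.tag = 9  [given at root]
3. n1.pre = -6  [S₀.tag - 15]
4. n1.tag = 30  [S₀.pre + S₀.tag + 20]
5. n2.env = 14  [S.pre + S.tag - 10]
6. n3.wid = 3  [terminal]
7. n4.sig = -9  [terminal]
8. n2.acc = "un"  ["un"]
9. n1.lim = -4  [S.pre * 3 + 14]
10. n5.pre = 30  [S₀.pre + 29]
11. n5.tag = -5  [S₁.lim - 1]
12. n6.depth = "pn"  ["pn"]
13. n6.idx = true  [S.tag == -5]
14. n7.sig = -1  [terminal]
15. n8.env = 7  [c₀.sig * -2 + 5]
16. n9.pre = 27  [A.env + 20]
17. n9.tag = -1  [-1]
18. n10.wid = 21  [terminal]
19. n11.lab = -5  [terminal]
20. n12.wid = 6  [terminal]
21. n9.lim = -4  [d₁.wid + S.pre - 37]
22. n8.acc = "nu"  ["nu"]
23. n13.sig = 20  [terminal]
24. n6.lim = "nu"  [if B.idx then A.acc else "r"]
25. n6.acc = 22  [c₁.sig + 2]
26. n5.lim = 16  [S.tag + 21]
27. n14.env = 2  [2]
28. n15.fin = "pv"  [terminal]
29. n14.acc = "yz"  ["yz"]
30. n0.lim = 13  [len(A.acc) + 11]

-4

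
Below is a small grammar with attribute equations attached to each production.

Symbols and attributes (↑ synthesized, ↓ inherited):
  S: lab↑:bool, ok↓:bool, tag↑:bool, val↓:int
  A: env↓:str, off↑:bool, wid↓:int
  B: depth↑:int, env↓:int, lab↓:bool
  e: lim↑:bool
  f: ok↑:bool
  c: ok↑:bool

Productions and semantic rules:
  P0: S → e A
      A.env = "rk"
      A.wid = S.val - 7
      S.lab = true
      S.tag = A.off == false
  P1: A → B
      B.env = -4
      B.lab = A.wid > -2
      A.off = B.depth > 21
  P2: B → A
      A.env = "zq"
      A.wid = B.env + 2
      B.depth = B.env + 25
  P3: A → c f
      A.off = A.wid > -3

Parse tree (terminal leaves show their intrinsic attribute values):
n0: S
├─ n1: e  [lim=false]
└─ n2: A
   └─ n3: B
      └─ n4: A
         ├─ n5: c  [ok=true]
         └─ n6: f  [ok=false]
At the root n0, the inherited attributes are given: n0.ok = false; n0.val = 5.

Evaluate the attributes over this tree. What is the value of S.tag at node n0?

true

1. n0.ok = false  [given at root]
2. n0.val = 5  [given at root]
3. n1.lim = false  [terminal]
4. n2.env = "rk"  ["rk"]
5. n2.wid = -2  [S.val - 7]
6. n3.env = -4  [-4]
7. n3.lab = false  [A.wid > -2]
8. n4.env = "zq"  ["zq"]
9. n4.wid = -2  [B.env + 2]
10. n5.ok = true  [terminal]
11. n6.ok = false  [terminal]
12. n4.off = true  [A.wid > -3]
13. n3.depth = 21  [B.env + 25]
14. n2.off = false  [B.depth > 21]
15. n0.lab = true  [true]
16. n0.tag = true  [A.off == false]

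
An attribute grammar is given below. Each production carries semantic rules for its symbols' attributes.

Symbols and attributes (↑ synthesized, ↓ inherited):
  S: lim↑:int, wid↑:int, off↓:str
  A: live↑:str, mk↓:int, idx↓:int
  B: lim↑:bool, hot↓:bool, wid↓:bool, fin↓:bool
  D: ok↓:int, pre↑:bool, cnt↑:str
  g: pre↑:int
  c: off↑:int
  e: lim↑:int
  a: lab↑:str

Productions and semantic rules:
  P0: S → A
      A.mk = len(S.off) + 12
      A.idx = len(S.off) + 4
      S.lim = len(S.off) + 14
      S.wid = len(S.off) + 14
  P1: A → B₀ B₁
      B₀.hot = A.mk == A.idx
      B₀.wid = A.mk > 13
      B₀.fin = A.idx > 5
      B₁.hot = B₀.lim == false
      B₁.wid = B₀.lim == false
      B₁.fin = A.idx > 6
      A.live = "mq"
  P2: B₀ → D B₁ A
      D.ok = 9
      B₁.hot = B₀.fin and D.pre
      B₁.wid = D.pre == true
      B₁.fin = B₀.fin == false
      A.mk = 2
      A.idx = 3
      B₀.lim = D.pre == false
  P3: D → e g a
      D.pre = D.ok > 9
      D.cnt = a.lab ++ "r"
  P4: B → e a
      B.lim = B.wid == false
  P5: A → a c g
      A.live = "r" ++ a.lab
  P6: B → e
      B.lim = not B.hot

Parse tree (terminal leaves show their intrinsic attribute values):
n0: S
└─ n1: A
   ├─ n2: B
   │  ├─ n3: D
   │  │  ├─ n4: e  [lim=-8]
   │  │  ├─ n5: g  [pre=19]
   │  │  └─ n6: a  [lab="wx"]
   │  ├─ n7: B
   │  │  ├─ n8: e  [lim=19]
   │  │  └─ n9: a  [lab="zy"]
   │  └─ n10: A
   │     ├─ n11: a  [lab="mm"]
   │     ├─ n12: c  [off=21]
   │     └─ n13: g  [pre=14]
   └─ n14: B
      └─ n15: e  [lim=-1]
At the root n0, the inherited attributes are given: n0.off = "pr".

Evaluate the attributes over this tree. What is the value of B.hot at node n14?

false

1. n0.off = "pr"  [given at root]
2. n1.mk = 14  [len(S.off) + 12]
3. n1.idx = 6  [len(S.off) + 4]
4. n2.hot = false  [A.mk == A.idx]
5. n2.wid = true  [A.mk > 13]
6. n2.fin = true  [A.idx > 5]
7. n3.ok = 9  [9]
8. n4.lim = -8  [terminal]
9. n5.pre = 19  [terminal]
10. n6.lab = "wx"  [terminal]
11. n3.pre = false  [D.ok > 9]
12. n3.cnt = "wxr"  [a.lab ++ "r"]
13. n7.hot = false  [B₀.fin and D.pre]
14. n7.wid = false  [D.pre == true]
15. n7.fin = false  [B₀.fin == false]
16. n8.lim = 19  [terminal]
17. n9.lab = "zy"  [terminal]
18. n7.lim = true  [B.wid == false]
19. n10.mk = 2  [2]
20. n10.idx = 3  [3]
21. n11.lab = "mm"  [terminal]
22. n12.off = 21  [terminal]
23. n13.pre = 14  [terminal]
24. n10.live = "rmm"  ["r" ++ a.lab]
25. n2.lim = true  [D.pre == false]
26. n14.hot = false  [B₀.lim == false]
27. n14.wid = false  [B₀.lim == false]
28. n14.fin = false  [A.idx > 6]
29. n15.lim = -1  [terminal]
30. n14.lim = true  [not B.hot]
31. n1.live = "mq"  ["mq"]
32. n0.lim = 16  [len(S.off) + 14]
33. n0.wid = 16  [len(S.off) + 14]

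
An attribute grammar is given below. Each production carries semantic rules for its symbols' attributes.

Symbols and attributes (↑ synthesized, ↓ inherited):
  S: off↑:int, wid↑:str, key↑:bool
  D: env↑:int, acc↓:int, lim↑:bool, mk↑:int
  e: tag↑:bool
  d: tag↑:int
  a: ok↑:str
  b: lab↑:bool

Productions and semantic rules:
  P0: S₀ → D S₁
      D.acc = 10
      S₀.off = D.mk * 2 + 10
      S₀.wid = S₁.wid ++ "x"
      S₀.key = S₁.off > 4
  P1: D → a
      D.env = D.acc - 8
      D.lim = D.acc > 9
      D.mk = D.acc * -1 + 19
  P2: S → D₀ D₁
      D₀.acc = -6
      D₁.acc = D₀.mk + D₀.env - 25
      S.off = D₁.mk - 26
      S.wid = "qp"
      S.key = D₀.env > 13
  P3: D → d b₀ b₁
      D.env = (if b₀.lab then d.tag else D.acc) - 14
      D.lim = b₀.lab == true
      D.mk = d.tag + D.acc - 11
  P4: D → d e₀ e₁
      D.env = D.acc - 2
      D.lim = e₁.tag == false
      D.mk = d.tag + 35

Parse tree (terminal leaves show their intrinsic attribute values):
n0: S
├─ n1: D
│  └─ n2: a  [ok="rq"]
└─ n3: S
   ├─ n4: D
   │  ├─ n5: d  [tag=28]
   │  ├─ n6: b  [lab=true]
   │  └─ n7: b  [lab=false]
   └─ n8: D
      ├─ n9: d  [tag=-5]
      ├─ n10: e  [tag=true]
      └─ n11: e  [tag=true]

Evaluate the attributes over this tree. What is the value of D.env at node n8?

1. n1.acc = 10  [10]
2. n2.ok = "rq"  [terminal]
3. n1.env = 2  [D.acc - 8]
4. n1.lim = true  [D.acc > 9]
5. n1.mk = 9  [D.acc * -1 + 19]
6. n4.acc = -6  [-6]
7. n5.tag = 28  [terminal]
8. n6.lab = true  [terminal]
9. n7.lab = false  [terminal]
10. n4.env = 14  [(if b₀.lab then d.tag else D.acc) - 14]
11. n4.lim = true  [b₀.lab == true]
12. n4.mk = 11  [d.tag + D.acc - 11]
13. n8.acc = 0  [D₀.mk + D₀.env - 25]
14. n9.tag = -5  [terminal]
15. n10.tag = true  [terminal]
16. n11.tag = true  [terminal]
17. n8.env = -2  [D.acc - 2]
18. n8.lim = false  [e₁.tag == false]
19. n8.mk = 30  [d.tag + 35]
20. n3.off = 4  [D₁.mk - 26]
21. n3.wid = "qp"  ["qp"]
22. n3.key = true  [D₀.env > 13]
23. n0.off = 28  [D.mk * 2 + 10]
24. n0.wid = "qpx"  [S₁.wid ++ "x"]
25. n0.key = false  [S₁.off > 4]

-2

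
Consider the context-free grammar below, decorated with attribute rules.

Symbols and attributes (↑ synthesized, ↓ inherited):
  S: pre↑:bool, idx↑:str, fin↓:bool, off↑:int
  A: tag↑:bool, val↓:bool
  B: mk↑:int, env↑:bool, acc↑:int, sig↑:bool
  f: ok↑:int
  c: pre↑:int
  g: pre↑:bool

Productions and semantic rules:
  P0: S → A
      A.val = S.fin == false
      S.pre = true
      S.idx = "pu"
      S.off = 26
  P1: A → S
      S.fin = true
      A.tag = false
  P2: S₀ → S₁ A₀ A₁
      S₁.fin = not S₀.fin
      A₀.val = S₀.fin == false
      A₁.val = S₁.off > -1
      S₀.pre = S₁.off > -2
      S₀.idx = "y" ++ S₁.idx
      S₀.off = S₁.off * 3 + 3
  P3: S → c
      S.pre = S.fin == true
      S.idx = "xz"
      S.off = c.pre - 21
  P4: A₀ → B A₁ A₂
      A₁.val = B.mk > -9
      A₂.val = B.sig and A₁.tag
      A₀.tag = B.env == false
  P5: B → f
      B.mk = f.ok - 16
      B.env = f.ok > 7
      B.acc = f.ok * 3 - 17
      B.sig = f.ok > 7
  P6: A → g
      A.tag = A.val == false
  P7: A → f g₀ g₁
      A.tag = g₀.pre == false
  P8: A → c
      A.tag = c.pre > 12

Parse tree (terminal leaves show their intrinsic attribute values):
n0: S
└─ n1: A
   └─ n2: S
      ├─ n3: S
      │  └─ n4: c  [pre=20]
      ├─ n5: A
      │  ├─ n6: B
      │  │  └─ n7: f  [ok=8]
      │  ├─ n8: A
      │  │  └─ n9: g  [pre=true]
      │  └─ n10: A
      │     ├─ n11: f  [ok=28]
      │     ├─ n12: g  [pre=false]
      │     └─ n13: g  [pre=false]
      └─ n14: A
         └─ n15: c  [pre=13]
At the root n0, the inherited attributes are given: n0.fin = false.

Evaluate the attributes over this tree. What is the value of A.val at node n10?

false

1. n0.fin = false  [given at root]
2. n1.val = true  [S.fin == false]
3. n2.fin = true  [true]
4. n3.fin = false  [not S₀.fin]
5. n4.pre = 20  [terminal]
6. n3.pre = false  [S.fin == true]
7. n3.idx = "xz"  ["xz"]
8. n3.off = -1  [c.pre - 21]
9. n5.val = false  [S₀.fin == false]
10. n7.ok = 8  [terminal]
11. n6.mk = -8  [f.ok - 16]
12. n6.env = true  [f.ok > 7]
13. n6.acc = 7  [f.ok * 3 - 17]
14. n6.sig = true  [f.ok > 7]
15. n8.val = true  [B.mk > -9]
16. n9.pre = true  [terminal]
17. n8.tag = false  [A.val == false]
18. n10.val = false  [B.sig and A₁.tag]
19. n11.ok = 28  [terminal]
20. n12.pre = false  [terminal]
21. n13.pre = false  [terminal]
22. n10.tag = true  [g₀.pre == false]
23. n5.tag = false  [B.env == false]
24. n14.val = false  [S₁.off > -1]
25. n15.pre = 13  [terminal]
26. n14.tag = true  [c.pre > 12]
27. n2.pre = true  [S₁.off > -2]
28. n2.idx = "yxz"  ["y" ++ S₁.idx]
29. n2.off = 0  [S₁.off * 3 + 3]
30. n1.tag = false  [false]
31. n0.pre = true  [true]
32. n0.idx = "pu"  ["pu"]
33. n0.off = 26  [26]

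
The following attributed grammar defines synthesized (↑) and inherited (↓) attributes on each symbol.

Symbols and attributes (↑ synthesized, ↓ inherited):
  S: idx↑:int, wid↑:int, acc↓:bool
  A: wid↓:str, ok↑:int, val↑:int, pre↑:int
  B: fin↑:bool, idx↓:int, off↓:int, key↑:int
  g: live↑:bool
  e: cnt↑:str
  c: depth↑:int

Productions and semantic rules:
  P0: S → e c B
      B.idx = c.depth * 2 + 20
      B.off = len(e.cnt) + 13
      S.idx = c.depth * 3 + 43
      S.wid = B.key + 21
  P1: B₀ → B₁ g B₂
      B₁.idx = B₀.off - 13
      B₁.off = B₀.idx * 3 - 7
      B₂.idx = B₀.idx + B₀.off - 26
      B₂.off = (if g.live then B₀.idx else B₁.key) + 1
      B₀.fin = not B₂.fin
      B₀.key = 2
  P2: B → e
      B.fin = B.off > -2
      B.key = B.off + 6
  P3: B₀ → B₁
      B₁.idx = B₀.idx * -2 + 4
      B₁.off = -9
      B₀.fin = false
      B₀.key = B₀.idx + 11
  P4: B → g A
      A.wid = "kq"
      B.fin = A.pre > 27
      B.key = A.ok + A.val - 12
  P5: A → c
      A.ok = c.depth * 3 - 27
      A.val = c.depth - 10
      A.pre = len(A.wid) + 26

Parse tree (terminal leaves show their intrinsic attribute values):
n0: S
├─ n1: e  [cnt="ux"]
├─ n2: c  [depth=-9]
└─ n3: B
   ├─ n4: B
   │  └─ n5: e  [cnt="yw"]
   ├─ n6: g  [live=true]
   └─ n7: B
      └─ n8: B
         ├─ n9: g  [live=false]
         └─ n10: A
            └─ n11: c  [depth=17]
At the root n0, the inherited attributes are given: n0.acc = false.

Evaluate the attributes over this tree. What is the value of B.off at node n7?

3

1. n0.acc = false  [given at root]
2. n1.cnt = "ux"  [terminal]
3. n2.depth = -9  [terminal]
4. n3.idx = 2  [c.depth * 2 + 20]
5. n3.off = 15  [len(e.cnt) + 13]
6. n4.idx = 2  [B₀.off - 13]
7. n4.off = -1  [B₀.idx * 3 - 7]
8. n5.cnt = "yw"  [terminal]
9. n4.fin = true  [B.off > -2]
10. n4.key = 5  [B.off + 6]
11. n6.live = true  [terminal]
12. n7.idx = -9  [B₀.idx + B₀.off - 26]
13. n7.off = 3  [(if g.live then B₀.idx else B₁.key) + 1]
14. n8.idx = 22  [B₀.idx * -2 + 4]
15. n8.off = -9  [-9]
16. n9.live = false  [terminal]
17. n10.wid = "kq"  ["kq"]
18. n11.depth = 17  [terminal]
19. n10.ok = 24  [c.depth * 3 - 27]
20. n10.val = 7  [c.depth - 10]
21. n10.pre = 28  [len(A.wid) + 26]
22. n8.fin = true  [A.pre > 27]
23. n8.key = 19  [A.ok + A.val - 12]
24. n7.fin = false  [false]
25. n7.key = 2  [B₀.idx + 11]
26. n3.fin = true  [not B₂.fin]
27. n3.key = 2  [2]
28. n0.idx = 16  [c.depth * 3 + 43]
29. n0.wid = 23  [B.key + 21]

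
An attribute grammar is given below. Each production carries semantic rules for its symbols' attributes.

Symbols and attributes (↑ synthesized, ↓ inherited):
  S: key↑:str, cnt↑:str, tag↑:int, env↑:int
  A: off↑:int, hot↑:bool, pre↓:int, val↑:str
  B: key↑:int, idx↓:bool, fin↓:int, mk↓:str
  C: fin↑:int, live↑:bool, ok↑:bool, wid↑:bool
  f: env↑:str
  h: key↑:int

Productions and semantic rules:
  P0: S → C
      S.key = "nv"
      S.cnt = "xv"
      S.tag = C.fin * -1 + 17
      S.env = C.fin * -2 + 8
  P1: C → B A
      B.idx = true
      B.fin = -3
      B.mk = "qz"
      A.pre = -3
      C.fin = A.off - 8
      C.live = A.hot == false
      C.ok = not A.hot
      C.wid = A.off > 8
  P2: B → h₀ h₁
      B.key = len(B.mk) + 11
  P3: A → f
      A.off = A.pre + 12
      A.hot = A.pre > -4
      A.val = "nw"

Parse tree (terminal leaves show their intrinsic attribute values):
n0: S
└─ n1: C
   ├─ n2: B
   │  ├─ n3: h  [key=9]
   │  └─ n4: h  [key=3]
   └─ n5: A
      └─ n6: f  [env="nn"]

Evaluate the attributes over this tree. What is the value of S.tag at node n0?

16

1. n2.idx = true  [true]
2. n2.fin = -3  [-3]
3. n2.mk = "qz"  ["qz"]
4. n3.key = 9  [terminal]
5. n4.key = 3  [terminal]
6. n2.key = 13  [len(B.mk) + 11]
7. n5.pre = -3  [-3]
8. n6.env = "nn"  [terminal]
9. n5.off = 9  [A.pre + 12]
10. n5.hot = true  [A.pre > -4]
11. n5.val = "nw"  ["nw"]
12. n1.fin = 1  [A.off - 8]
13. n1.live = false  [A.hot == false]
14. n1.ok = false  [not A.hot]
15. n1.wid = true  [A.off > 8]
16. n0.key = "nv"  ["nv"]
17. n0.cnt = "xv"  ["xv"]
18. n0.tag = 16  [C.fin * -1 + 17]
19. n0.env = 6  [C.fin * -2 + 8]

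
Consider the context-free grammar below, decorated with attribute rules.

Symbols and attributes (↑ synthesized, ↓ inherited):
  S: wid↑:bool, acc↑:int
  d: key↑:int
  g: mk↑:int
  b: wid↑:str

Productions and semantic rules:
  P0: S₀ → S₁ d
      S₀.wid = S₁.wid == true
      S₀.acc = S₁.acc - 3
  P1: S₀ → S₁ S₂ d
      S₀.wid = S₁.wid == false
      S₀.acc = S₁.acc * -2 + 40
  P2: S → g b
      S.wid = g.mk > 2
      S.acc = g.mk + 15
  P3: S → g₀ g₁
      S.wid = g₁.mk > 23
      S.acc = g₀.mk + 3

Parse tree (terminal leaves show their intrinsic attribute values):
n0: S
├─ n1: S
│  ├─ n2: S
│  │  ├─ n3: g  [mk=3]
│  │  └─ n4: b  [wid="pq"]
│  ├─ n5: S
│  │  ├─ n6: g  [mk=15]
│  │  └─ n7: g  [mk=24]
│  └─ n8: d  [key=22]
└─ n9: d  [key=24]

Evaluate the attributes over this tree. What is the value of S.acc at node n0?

1. n3.mk = 3  [terminal]
2. n4.wid = "pq"  [terminal]
3. n2.wid = true  [g.mk > 2]
4. n2.acc = 18  [g.mk + 15]
5. n6.mk = 15  [terminal]
6. n7.mk = 24  [terminal]
7. n5.wid = true  [g₁.mk > 23]
8. n5.acc = 18  [g₀.mk + 3]
9. n8.key = 22  [terminal]
10. n1.wid = false  [S₁.wid == false]
11. n1.acc = 4  [S₁.acc * -2 + 40]
12. n9.key = 24  [terminal]
13. n0.wid = false  [S₁.wid == true]
14. n0.acc = 1  [S₁.acc - 3]

1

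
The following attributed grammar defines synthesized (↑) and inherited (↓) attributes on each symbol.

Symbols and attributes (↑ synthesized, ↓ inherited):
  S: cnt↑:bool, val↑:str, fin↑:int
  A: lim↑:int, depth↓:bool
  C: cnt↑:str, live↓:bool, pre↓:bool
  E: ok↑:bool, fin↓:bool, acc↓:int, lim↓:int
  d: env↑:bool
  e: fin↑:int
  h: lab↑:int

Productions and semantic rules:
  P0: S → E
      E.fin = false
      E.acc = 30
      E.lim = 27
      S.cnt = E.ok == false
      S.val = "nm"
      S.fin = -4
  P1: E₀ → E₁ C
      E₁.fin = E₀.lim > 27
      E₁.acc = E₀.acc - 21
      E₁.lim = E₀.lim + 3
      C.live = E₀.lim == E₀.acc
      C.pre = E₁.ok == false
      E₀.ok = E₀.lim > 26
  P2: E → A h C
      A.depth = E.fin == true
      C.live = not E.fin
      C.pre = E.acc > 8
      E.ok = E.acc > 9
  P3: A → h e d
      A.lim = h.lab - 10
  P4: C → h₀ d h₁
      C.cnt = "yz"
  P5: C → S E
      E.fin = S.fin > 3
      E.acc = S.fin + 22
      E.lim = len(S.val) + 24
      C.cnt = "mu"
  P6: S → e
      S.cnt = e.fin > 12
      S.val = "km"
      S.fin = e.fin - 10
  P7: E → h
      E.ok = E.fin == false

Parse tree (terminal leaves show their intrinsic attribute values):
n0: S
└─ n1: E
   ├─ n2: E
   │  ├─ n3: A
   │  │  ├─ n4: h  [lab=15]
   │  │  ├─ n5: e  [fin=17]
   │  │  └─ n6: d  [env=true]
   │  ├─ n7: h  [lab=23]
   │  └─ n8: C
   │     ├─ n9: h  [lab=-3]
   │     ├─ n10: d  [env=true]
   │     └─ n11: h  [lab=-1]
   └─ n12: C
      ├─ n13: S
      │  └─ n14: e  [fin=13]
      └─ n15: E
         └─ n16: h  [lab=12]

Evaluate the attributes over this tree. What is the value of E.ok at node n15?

true

1. n1.fin = false  [false]
2. n1.acc = 30  [30]
3. n1.lim = 27  [27]
4. n2.fin = false  [E₀.lim > 27]
5. n2.acc = 9  [E₀.acc - 21]
6. n2.lim = 30  [E₀.lim + 3]
7. n3.depth = false  [E.fin == true]
8. n4.lab = 15  [terminal]
9. n5.fin = 17  [terminal]
10. n6.env = true  [terminal]
11. n3.lim = 5  [h.lab - 10]
12. n7.lab = 23  [terminal]
13. n8.live = true  [not E.fin]
14. n8.pre = true  [E.acc > 8]
15. n9.lab = -3  [terminal]
16. n10.env = true  [terminal]
17. n11.lab = -1  [terminal]
18. n8.cnt = "yz"  ["yz"]
19. n2.ok = false  [E.acc > 9]
20. n12.live = false  [E₀.lim == E₀.acc]
21. n12.pre = true  [E₁.ok == false]
22. n14.fin = 13  [terminal]
23. n13.cnt = true  [e.fin > 12]
24. n13.val = "km"  ["km"]
25. n13.fin = 3  [e.fin - 10]
26. n15.fin = false  [S.fin > 3]
27. n15.acc = 25  [S.fin + 22]
28. n15.lim = 26  [len(S.val) + 24]
29. n16.lab = 12  [terminal]
30. n15.ok = true  [E.fin == false]
31. n12.cnt = "mu"  ["mu"]
32. n1.ok = true  [E₀.lim > 26]
33. n0.cnt = false  [E.ok == false]
34. n0.val = "nm"  ["nm"]
35. n0.fin = -4  [-4]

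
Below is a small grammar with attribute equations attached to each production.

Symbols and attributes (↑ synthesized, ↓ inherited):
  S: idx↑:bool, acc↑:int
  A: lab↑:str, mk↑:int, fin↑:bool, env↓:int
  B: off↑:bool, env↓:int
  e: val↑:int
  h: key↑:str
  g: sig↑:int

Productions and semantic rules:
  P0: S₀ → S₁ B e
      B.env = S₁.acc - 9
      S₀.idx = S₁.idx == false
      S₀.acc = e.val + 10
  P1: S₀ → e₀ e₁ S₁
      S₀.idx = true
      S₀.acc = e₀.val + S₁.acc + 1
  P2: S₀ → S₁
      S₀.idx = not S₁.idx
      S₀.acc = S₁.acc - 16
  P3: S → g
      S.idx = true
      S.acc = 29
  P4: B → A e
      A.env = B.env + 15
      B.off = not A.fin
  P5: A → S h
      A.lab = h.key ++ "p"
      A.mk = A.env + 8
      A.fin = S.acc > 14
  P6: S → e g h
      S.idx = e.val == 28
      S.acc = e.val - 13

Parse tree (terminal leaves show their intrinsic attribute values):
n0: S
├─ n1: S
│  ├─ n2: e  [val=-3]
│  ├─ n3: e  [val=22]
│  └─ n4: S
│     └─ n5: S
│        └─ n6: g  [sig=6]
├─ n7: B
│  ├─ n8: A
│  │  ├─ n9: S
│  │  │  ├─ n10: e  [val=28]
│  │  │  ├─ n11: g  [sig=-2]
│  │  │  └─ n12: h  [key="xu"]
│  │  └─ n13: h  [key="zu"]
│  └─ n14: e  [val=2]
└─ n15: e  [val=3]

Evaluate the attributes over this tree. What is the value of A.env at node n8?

1. n2.val = -3  [terminal]
2. n3.val = 22  [terminal]
3. n6.sig = 6  [terminal]
4. n5.idx = true  [true]
5. n5.acc = 29  [29]
6. n4.idx = false  [not S₁.idx]
7. n4.acc = 13  [S₁.acc - 16]
8. n1.idx = true  [true]
9. n1.acc = 11  [e₀.val + S₁.acc + 1]
10. n7.env = 2  [S₁.acc - 9]
11. n8.env = 17  [B.env + 15]
12. n10.val = 28  [terminal]
13. n11.sig = -2  [terminal]
14. n12.key = "xu"  [terminal]
15. n9.idx = true  [e.val == 28]
16. n9.acc = 15  [e.val - 13]
17. n13.key = "zu"  [terminal]
18. n8.lab = "zup"  [h.key ++ "p"]
19. n8.mk = 25  [A.env + 8]
20. n8.fin = true  [S.acc > 14]
21. n14.val = 2  [terminal]
22. n7.off = false  [not A.fin]
23. n15.val = 3  [terminal]
24. n0.idx = false  [S₁.idx == false]
25. n0.acc = 13  [e.val + 10]

17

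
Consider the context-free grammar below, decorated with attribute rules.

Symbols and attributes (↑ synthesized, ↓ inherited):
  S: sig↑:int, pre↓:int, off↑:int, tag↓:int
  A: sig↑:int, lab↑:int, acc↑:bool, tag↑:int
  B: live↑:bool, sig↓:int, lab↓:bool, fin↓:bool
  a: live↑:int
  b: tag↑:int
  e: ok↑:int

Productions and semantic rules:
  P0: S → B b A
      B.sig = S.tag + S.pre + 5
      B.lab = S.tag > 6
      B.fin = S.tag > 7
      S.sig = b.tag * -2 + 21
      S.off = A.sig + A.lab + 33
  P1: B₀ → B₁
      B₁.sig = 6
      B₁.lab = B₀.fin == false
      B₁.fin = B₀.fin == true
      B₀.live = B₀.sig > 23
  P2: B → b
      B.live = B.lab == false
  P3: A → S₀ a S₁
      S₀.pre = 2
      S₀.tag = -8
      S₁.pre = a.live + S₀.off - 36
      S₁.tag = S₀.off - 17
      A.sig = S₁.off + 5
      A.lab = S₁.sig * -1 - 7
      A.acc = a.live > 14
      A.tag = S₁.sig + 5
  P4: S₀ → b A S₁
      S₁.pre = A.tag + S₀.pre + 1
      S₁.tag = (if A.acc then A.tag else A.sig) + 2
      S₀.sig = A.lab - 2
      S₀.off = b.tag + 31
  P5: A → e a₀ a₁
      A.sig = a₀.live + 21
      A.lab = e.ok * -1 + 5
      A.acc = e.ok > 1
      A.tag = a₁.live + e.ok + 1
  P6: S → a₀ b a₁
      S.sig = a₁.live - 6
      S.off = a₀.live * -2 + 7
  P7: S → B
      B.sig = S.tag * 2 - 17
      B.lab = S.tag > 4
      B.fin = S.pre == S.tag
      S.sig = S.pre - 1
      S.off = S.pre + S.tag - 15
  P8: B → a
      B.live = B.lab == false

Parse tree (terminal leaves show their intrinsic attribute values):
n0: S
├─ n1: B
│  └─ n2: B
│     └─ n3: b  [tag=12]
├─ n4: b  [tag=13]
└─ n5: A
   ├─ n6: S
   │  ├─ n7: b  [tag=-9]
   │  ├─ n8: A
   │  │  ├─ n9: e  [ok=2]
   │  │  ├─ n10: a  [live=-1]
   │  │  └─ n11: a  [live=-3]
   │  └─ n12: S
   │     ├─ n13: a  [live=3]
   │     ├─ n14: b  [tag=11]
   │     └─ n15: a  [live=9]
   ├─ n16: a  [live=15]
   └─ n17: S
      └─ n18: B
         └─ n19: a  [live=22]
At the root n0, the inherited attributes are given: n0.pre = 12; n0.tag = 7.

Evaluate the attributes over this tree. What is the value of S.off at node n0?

1. n0.pre = 12  [given at root]
2. n0.tag = 7  [given at root]
3. n1.sig = 24  [S.tag + S.pre + 5]
4. n1.lab = true  [S.tag > 6]
5. n1.fin = false  [S.tag > 7]
6. n2.sig = 6  [6]
7. n2.lab = true  [B₀.fin == false]
8. n2.fin = false  [B₀.fin == true]
9. n3.tag = 12  [terminal]
10. n2.live = false  [B.lab == false]
11. n1.live = true  [B₀.sig > 23]
12. n4.tag = 13  [terminal]
13. n6.pre = 2  [2]
14. n6.tag = -8  [-8]
15. n7.tag = -9  [terminal]
16. n9.ok = 2  [terminal]
17. n10.live = -1  [terminal]
18. n11.live = -3  [terminal]
19. n8.sig = 20  [a₀.live + 21]
20. n8.lab = 3  [e.ok * -1 + 5]
21. n8.acc = true  [e.ok > 1]
22. n8.tag = 0  [a₁.live + e.ok + 1]
23. n12.pre = 3  [A.tag + S₀.pre + 1]
24. n12.tag = 2  [(if A.acc then A.tag else A.sig) + 2]
25. n13.live = 3  [terminal]
26. n14.tag = 11  [terminal]
27. n15.live = 9  [terminal]
28. n12.sig = 3  [a₁.live - 6]
29. n12.off = 1  [a₀.live * -2 + 7]
30. n6.sig = 1  [A.lab - 2]
31. n6.off = 22  [b.tag + 31]
32. n16.live = 15  [terminal]
33. n17.pre = 1  [a.live + S₀.off - 36]
34. n17.tag = 5  [S₀.off - 17]
35. n18.sig = -7  [S.tag * 2 - 17]
36. n18.lab = true  [S.tag > 4]
37. n18.fin = false  [S.pre == S.tag]
38. n19.live = 22  [terminal]
39. n18.live = false  [B.lab == false]
40. n17.sig = 0  [S.pre - 1]
41. n17.off = -9  [S.pre + S.tag - 15]
42. n5.sig = -4  [S₁.off + 5]
43. n5.lab = -7  [S₁.sig * -1 - 7]
44. n5.acc = true  [a.live > 14]
45. n5.tag = 5  [S₁.sig + 5]
46. n0.sig = -5  [b.tag * -2 + 21]
47. n0.off = 22  [A.sig + A.lab + 33]

22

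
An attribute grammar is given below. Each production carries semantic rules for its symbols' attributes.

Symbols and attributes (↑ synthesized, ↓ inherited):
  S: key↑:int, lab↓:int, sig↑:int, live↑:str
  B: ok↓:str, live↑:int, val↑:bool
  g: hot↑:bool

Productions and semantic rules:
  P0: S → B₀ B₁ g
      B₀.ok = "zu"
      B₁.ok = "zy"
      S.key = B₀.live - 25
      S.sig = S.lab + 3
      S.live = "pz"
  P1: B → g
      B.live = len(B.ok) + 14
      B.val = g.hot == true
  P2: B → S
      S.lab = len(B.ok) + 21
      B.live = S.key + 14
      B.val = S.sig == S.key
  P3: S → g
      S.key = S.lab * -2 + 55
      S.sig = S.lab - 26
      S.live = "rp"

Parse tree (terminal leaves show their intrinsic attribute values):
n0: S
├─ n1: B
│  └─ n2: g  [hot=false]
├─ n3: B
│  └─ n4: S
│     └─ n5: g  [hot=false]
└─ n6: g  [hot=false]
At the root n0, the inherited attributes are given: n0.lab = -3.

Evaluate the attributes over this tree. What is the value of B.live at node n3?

1. n0.lab = -3  [given at root]
2. n1.ok = "zu"  ["zu"]
3. n2.hot = false  [terminal]
4. n1.live = 16  [len(B.ok) + 14]
5. n1.val = false  [g.hot == true]
6. n3.ok = "zy"  ["zy"]
7. n4.lab = 23  [len(B.ok) + 21]
8. n5.hot = false  [terminal]
9. n4.key = 9  [S.lab * -2 + 55]
10. n4.sig = -3  [S.lab - 26]
11. n4.live = "rp"  ["rp"]
12. n3.live = 23  [S.key + 14]
13. n3.val = false  [S.sig == S.key]
14. n6.hot = false  [terminal]
15. n0.key = -9  [B₀.live - 25]
16. n0.sig = 0  [S.lab + 3]
17. n0.live = "pz"  ["pz"]

23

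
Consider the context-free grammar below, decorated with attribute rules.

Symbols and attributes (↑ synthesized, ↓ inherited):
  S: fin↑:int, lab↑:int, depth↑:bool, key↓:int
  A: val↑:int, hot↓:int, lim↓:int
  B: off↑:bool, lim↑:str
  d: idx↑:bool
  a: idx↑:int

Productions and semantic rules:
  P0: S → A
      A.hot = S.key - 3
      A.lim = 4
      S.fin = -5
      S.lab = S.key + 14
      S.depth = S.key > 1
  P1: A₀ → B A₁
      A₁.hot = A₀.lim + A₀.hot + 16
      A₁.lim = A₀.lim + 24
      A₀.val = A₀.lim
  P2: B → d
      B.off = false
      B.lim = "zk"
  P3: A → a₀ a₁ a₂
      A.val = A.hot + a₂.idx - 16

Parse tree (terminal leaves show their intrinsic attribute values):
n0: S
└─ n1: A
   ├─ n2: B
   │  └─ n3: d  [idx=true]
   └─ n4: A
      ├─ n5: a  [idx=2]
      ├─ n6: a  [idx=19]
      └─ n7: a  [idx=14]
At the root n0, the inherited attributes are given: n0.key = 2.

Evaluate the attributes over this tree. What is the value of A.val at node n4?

1. n0.key = 2  [given at root]
2. n1.hot = -1  [S.key - 3]
3. n1.lim = 4  [4]
4. n3.idx = true  [terminal]
5. n2.off = false  [false]
6. n2.lim = "zk"  ["zk"]
7. n4.hot = 19  [A₀.lim + A₀.hot + 16]
8. n4.lim = 28  [A₀.lim + 24]
9. n5.idx = 2  [terminal]
10. n6.idx = 19  [terminal]
11. n7.idx = 14  [terminal]
12. n4.val = 17  [A.hot + a₂.idx - 16]
13. n1.val = 4  [A₀.lim]
14. n0.fin = -5  [-5]
15. n0.lab = 16  [S.key + 14]
16. n0.depth = true  [S.key > 1]

17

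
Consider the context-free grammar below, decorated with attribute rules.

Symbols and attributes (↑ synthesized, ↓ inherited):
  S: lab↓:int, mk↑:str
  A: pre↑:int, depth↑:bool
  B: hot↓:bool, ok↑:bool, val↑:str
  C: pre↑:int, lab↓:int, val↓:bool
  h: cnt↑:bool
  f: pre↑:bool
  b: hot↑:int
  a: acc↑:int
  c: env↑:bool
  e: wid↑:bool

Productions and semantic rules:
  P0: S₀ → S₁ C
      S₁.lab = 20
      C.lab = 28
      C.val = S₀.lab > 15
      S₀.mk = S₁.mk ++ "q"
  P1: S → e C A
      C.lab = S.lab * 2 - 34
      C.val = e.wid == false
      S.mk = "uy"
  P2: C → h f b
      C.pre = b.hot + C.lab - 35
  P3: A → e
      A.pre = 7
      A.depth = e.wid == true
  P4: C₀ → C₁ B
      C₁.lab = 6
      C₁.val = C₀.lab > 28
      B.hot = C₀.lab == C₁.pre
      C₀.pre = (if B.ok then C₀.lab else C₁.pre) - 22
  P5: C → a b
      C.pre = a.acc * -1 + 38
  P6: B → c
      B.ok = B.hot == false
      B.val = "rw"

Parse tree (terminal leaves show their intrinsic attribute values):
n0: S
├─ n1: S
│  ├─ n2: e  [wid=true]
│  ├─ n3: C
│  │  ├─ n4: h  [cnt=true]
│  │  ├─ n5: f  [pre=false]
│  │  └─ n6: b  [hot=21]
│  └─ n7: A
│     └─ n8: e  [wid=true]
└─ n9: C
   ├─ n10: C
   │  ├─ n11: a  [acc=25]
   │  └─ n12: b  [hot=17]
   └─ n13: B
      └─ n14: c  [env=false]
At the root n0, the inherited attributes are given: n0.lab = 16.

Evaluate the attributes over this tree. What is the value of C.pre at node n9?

6

1. n0.lab = 16  [given at root]
2. n1.lab = 20  [20]
3. n2.wid = true  [terminal]
4. n3.lab = 6  [S.lab * 2 - 34]
5. n3.val = false  [e.wid == false]
6. n4.cnt = true  [terminal]
7. n5.pre = false  [terminal]
8. n6.hot = 21  [terminal]
9. n3.pre = -8  [b.hot + C.lab - 35]
10. n8.wid = true  [terminal]
11. n7.pre = 7  [7]
12. n7.depth = true  [e.wid == true]
13. n1.mk = "uy"  ["uy"]
14. n9.lab = 28  [28]
15. n9.val = true  [S₀.lab > 15]
16. n10.lab = 6  [6]
17. n10.val = false  [C₀.lab > 28]
18. n11.acc = 25  [terminal]
19. n12.hot = 17  [terminal]
20. n10.pre = 13  [a.acc * -1 + 38]
21. n13.hot = false  [C₀.lab == C₁.pre]
22. n14.env = false  [terminal]
23. n13.ok = true  [B.hot == false]
24. n13.val = "rw"  ["rw"]
25. n9.pre = 6  [(if B.ok then C₀.lab else C₁.pre) - 22]
26. n0.mk = "uyq"  [S₁.mk ++ "q"]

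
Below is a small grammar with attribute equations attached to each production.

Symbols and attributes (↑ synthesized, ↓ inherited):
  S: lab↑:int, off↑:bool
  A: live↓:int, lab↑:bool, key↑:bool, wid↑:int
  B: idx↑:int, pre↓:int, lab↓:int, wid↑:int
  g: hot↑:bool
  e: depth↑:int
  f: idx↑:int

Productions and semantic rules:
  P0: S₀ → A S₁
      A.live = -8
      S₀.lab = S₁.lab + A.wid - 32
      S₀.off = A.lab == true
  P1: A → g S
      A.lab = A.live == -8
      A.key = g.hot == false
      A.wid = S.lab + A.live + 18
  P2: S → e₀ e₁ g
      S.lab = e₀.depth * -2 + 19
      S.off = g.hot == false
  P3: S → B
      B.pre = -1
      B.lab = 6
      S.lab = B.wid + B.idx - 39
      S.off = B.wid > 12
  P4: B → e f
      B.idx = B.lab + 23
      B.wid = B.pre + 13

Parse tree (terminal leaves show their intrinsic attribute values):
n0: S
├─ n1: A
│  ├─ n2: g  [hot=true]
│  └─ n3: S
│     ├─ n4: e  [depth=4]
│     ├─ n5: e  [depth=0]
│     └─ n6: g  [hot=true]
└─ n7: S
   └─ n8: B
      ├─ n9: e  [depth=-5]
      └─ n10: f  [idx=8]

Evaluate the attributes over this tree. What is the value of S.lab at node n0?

-9

1. n1.live = -8  [-8]
2. n2.hot = true  [terminal]
3. n4.depth = 4  [terminal]
4. n5.depth = 0  [terminal]
5. n6.hot = true  [terminal]
6. n3.lab = 11  [e₀.depth * -2 + 19]
7. n3.off = false  [g.hot == false]
8. n1.lab = true  [A.live == -8]
9. n1.key = false  [g.hot == false]
10. n1.wid = 21  [S.lab + A.live + 18]
11. n8.pre = -1  [-1]
12. n8.lab = 6  [6]
13. n9.depth = -5  [terminal]
14. n10.idx = 8  [terminal]
15. n8.idx = 29  [B.lab + 23]
16. n8.wid = 12  [B.pre + 13]
17. n7.lab = 2  [B.wid + B.idx - 39]
18. n7.off = false  [B.wid > 12]
19. n0.lab = -9  [S₁.lab + A.wid - 32]
20. n0.off = true  [A.lab == true]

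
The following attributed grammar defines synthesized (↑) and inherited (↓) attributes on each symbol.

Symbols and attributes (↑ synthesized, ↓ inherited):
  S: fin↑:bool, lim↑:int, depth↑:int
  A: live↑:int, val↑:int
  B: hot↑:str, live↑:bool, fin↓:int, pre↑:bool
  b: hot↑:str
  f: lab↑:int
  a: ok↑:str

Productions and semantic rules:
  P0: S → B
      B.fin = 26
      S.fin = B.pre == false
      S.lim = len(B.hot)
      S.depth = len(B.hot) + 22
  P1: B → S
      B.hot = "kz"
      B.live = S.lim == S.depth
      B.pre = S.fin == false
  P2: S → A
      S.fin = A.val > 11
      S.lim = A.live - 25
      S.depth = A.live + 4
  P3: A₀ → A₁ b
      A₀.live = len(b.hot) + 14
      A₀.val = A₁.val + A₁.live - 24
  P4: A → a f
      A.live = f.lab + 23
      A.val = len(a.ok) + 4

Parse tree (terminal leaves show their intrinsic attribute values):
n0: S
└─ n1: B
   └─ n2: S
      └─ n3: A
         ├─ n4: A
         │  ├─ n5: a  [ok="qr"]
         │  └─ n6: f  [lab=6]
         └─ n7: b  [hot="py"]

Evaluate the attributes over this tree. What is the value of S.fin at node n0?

1. n1.fin = 26  [26]
2. n5.ok = "qr"  [terminal]
3. n6.lab = 6  [terminal]
4. n4.live = 29  [f.lab + 23]
5. n4.val = 6  [len(a.ok) + 4]
6. n7.hot = "py"  [terminal]
7. n3.live = 16  [len(b.hot) + 14]
8. n3.val = 11  [A₁.val + A₁.live - 24]
9. n2.fin = false  [A.val > 11]
10. n2.lim = -9  [A.live - 25]
11. n2.depth = 20  [A.live + 4]
12. n1.hot = "kz"  ["kz"]
13. n1.live = false  [S.lim == S.depth]
14. n1.pre = true  [S.fin == false]
15. n0.fin = false  [B.pre == false]
16. n0.lim = 2  [len(B.hot)]
17. n0.depth = 24  [len(B.hot) + 22]

false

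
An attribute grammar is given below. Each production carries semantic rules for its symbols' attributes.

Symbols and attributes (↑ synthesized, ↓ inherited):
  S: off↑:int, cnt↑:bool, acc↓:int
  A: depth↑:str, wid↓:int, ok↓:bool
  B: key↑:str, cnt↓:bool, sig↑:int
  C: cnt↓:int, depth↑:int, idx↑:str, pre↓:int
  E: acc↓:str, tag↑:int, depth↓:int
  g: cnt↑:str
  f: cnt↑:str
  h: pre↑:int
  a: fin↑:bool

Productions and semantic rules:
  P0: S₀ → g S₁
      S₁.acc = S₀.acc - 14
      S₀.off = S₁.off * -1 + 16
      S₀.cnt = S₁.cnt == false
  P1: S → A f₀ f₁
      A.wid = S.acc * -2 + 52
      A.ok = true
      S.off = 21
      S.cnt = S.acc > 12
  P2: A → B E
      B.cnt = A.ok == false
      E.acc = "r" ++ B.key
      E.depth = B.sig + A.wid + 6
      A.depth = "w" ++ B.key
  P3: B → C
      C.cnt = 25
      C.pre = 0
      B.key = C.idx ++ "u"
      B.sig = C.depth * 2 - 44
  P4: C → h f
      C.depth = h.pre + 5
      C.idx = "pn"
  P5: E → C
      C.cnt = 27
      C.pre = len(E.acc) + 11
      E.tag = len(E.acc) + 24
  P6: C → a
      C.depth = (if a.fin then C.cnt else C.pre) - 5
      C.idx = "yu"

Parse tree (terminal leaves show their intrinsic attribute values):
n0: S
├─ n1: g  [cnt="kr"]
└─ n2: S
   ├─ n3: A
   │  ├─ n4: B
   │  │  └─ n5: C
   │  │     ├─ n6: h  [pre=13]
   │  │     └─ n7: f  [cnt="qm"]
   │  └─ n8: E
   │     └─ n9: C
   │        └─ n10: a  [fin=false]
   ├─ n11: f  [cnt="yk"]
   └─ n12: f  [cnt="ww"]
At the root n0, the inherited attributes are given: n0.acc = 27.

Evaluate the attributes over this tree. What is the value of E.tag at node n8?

28

1. n0.acc = 27  [given at root]
2. n1.cnt = "kr"  [terminal]
3. n2.acc = 13  [S₀.acc - 14]
4. n3.wid = 26  [S.acc * -2 + 52]
5. n3.ok = true  [true]
6. n4.cnt = false  [A.ok == false]
7. n5.cnt = 25  [25]
8. n5.pre = 0  [0]
9. n6.pre = 13  [terminal]
10. n7.cnt = "qm"  [terminal]
11. n5.depth = 18  [h.pre + 5]
12. n5.idx = "pn"  ["pn"]
13. n4.key = "pnu"  [C.idx ++ "u"]
14. n4.sig = -8  [C.depth * 2 - 44]
15. n8.acc = "rpnu"  ["r" ++ B.key]
16. n8.depth = 24  [B.sig + A.wid + 6]
17. n9.cnt = 27  [27]
18. n9.pre = 15  [len(E.acc) + 11]
19. n10.fin = false  [terminal]
20. n9.depth = 10  [(if a.fin then C.cnt else C.pre) - 5]
21. n9.idx = "yu"  ["yu"]
22. n8.tag = 28  [len(E.acc) + 24]
23. n3.depth = "wpnu"  ["w" ++ B.key]
24. n11.cnt = "yk"  [terminal]
25. n12.cnt = "ww"  [terminal]
26. n2.off = 21  [21]
27. n2.cnt = true  [S.acc > 12]
28. n0.off = -5  [S₁.off * -1 + 16]
29. n0.cnt = false  [S₁.cnt == false]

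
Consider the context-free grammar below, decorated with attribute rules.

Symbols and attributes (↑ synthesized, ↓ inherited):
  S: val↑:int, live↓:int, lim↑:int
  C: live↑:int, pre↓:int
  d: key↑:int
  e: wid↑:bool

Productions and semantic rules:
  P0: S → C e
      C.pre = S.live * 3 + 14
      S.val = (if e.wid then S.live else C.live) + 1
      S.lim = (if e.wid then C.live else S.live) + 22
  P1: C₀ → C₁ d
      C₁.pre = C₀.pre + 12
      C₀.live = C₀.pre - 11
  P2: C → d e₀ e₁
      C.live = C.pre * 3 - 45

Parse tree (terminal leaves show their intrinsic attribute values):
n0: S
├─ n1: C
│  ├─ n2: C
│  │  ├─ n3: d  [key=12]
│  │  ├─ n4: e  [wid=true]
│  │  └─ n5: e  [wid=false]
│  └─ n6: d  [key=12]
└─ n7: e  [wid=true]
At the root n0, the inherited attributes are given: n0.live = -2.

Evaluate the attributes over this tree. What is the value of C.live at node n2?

1. n0.live = -2  [given at root]
2. n1.pre = 8  [S.live * 3 + 14]
3. n2.pre = 20  [C₀.pre + 12]
4. n3.key = 12  [terminal]
5. n4.wid = true  [terminal]
6. n5.wid = false  [terminal]
7. n2.live = 15  [C.pre * 3 - 45]
8. n6.key = 12  [terminal]
9. n1.live = -3  [C₀.pre - 11]
10. n7.wid = true  [terminal]
11. n0.val = -1  [(if e.wid then S.live else C.live) + 1]
12. n0.lim = 19  [(if e.wid then C.live else S.live) + 22]

15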